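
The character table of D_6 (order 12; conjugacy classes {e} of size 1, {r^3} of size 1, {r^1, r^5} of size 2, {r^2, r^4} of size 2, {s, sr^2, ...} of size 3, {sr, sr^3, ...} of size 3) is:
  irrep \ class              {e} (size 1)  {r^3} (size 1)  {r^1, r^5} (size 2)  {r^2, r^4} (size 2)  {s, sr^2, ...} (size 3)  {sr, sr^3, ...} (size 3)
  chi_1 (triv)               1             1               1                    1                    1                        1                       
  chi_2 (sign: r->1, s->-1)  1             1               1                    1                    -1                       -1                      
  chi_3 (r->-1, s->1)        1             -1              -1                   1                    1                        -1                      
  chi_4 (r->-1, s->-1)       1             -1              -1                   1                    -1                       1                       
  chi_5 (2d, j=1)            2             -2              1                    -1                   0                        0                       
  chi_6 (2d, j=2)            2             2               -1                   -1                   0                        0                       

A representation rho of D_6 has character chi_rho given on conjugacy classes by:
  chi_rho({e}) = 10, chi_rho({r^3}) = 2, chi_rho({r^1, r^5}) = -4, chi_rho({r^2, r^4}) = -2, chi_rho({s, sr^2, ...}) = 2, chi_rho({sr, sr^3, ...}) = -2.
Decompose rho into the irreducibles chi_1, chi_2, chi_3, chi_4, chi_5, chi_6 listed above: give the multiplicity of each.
Multiplicities: chi_1: 0, chi_2: 0, chi_3: 2, chi_4: 0, chi_5: 1, chi_6: 3.

Reasoning: Use <chi_rho, chi> = (1/|G|) sum_C |C| * chi_rho(C) * conj(chi(C)) with |G| = 12 for each irreducible chi in the table:
  <chi_rho, chi_1> = (1/12)[1*(10)*conj(1) + 1*(2)*conj(1) + 2*(-4)*conj(1) + 2*(-2)*conj(1) + 3*(2)*conj(1) + 3*(-2)*conj(1)]
      = (1/12)[(10) + (2) + (-8) + (-4) + (6) + (-6)] = 0/12 = 0
  <chi_rho, chi_2> = (1/12)[1*(10)*conj(1) + 1*(2)*conj(1) + 2*(-4)*conj(1) + 2*(-2)*conj(1) + 3*(2)*conj(-1) + 3*(-2)*conj(-1)]
      = (1/12)[(10) + (2) + (-8) + (-4) + (-6) + (6)] = 0/12 = 0
  <chi_rho, chi_3> = (1/12)[1*(10)*conj(1) + 1*(2)*conj(-1) + 2*(-4)*conj(-1) + 2*(-2)*conj(1) + 3*(2)*conj(1) + 3*(-2)*conj(-1)]
      = (1/12)[(10) + (-2) + (8) + (-4) + (6) + (6)] = 24/12 = 2
  <chi_rho, chi_4> = (1/12)[1*(10)*conj(1) + 1*(2)*conj(-1) + 2*(-4)*conj(-1) + 2*(-2)*conj(1) + 3*(2)*conj(-1) + 3*(-2)*conj(1)]
      = (1/12)[(10) + (-2) + (8) + (-4) + (-6) + (-6)] = 0/12 = 0
  <chi_rho, chi_5> = (1/12)[1*(10)*conj(2) + 1*(2)*conj(-2) + 2*(-4)*conj(1) + 2*(-2)*conj(-1) + 3*(2)*conj(0) + 3*(-2)*conj(0)]
      = (1/12)[(20) + (-4) + (-8) + (4) + (0) + (0)] = 12/12 = 1
  <chi_rho, chi_6> = (1/12)[1*(10)*conj(2) + 1*(2)*conj(2) + 2*(-4)*conj(-1) + 2*(-2)*conj(-1) + 3*(2)*conj(0) + 3*(-2)*conj(0)]
      = (1/12)[(20) + (4) + (8) + (4) + (0) + (0)] = 36/12 = 3
Dimension check: dim(rho) = sum (mult * dim) = 0*1 + 0*1 + 2*1 + 0*1 + 1*2 + 3*2 = 10 = chi_rho(e) = 10.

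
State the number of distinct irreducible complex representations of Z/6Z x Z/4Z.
24

The number of irreducible complex representations of a finite group equals its number of conjugacy classes. Z/6Z x Z/4Z is abelian of order 24, so every element is its own conjugacy class: 24 classes, so Z/6Z x Z/4Z (order 24) has exactly 24 irreducible complex representations.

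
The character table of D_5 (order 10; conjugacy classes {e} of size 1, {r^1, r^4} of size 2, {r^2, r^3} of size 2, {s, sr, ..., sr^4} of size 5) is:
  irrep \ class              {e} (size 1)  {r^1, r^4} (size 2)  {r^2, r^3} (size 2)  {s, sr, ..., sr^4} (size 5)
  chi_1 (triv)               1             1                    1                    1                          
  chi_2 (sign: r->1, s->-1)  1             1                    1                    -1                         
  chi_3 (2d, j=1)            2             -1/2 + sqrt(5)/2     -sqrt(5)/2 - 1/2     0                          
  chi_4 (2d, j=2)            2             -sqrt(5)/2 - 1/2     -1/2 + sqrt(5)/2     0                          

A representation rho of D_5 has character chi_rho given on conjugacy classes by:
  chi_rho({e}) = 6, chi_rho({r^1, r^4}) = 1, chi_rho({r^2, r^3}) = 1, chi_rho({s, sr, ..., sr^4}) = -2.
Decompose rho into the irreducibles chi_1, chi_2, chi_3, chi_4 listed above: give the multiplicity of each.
Multiplicities: chi_1: 0, chi_2: 2, chi_3: 1, chi_4: 1.

Reasoning: Use <chi_rho, chi> = (1/|G|) sum_C |C| * chi_rho(C) * conj(chi(C)) with |G| = 10 for each irreducible chi in the table:
  <chi_rho, chi_1> = (1/10)[1*(6)*conj(1) + 2*(1)*conj(1) + 2*(1)*conj(1) + 5*(-2)*conj(1)]
      = (1/10)[(6) + (2) + (2) + (-10)] = 0/10 = 0
  <chi_rho, chi_2> = (1/10)[1*(6)*conj(1) + 2*(1)*conj(1) + 2*(1)*conj(1) + 5*(-2)*conj(-1)]
      = (1/10)[(6) + (2) + (2) + (10)] = 20/10 = 2
  <chi_rho, chi_3> = (1/10)[1*(6)*conj(2) + 2*(1)*conj(-1/2 + sqrt(5)/2) + 2*(1)*conj(-sqrt(5)/2 - 1/2) + 5*(-2)*conj(0)]
      = (1/10)[(12) + (-1 + sqrt(5)) + (-sqrt(5) - 1) + (0)] = 10/10 = 1
  <chi_rho, chi_4> = (1/10)[1*(6)*conj(2) + 2*(1)*conj(-sqrt(5)/2 - 1/2) + 2*(1)*conj(-1/2 + sqrt(5)/2) + 5*(-2)*conj(0)]
      = (1/10)[(12) + (-sqrt(5) - 1) + (-1 + sqrt(5)) + (0)] = 10/10 = 1
Dimension check: dim(rho) = sum (mult * dim) = 0*1 + 2*1 + 1*2 + 1*2 = 6 = chi_rho(e) = 6.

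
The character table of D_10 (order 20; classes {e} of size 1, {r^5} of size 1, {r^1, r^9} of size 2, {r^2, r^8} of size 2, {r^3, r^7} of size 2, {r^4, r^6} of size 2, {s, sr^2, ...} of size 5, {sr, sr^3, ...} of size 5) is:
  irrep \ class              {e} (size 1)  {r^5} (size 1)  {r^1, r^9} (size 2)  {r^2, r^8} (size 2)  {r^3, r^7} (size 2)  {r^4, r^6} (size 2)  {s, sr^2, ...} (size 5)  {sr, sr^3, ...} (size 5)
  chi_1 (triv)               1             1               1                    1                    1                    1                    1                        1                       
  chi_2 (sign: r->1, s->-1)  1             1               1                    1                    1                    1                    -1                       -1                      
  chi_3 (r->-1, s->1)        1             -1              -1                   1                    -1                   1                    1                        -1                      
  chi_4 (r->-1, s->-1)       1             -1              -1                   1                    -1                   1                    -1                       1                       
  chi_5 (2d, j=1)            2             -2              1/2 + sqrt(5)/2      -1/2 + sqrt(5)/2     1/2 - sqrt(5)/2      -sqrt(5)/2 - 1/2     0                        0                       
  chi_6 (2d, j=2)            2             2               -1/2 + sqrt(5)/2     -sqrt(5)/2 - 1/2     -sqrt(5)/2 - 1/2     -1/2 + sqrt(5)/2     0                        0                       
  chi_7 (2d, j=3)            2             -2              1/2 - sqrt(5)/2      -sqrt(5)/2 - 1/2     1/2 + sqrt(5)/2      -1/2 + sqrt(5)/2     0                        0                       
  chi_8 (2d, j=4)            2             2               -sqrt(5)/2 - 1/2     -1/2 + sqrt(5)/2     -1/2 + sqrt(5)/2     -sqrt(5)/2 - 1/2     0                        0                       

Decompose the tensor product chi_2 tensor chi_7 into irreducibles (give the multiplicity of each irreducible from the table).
chi_2 tensor chi_7 = chi_7 (all other irreducibles have multiplicity 0).

Explanation: The character of a tensor product is the pointwise product (chi_2 * chi_7)(C) = chi_2(C) * chi_7(C):
  {e}: (1)*(2), {r^5}: (1)*(-2), {r^1, r^9}: (1)*(1/2 - sqrt(5)/2), {r^2, r^8}: (1)*(-sqrt(5)/2 - 1/2), {r^3, r^7}: (1)*(1/2 + sqrt(5)/2), {r^4, r^6}: (1)*(-1/2 + sqrt(5)/2), {s, sr^2, ...}: (-1)*(0), {sr, sr^3, ...}: (-1)*(0)
so (chi_2 * chi_7) takes values
  {e} -> 2, {r^5} -> -2, {r^1, r^9} -> 1/2 - sqrt(5)/2, {r^2, r^8} -> -sqrt(5)/2 - 1/2, {r^3, r^7} -> 1/2 + sqrt(5)/2, {r^4, r^6} -> -1/2 + sqrt(5)/2, {s, sr^2, ...} -> 0, {sr, sr^3, ...} -> 0.
Now take the inner product of this character with each irreducible chi from the table, <chi_2*chi_7, chi> = (1/20) sum_C |C| (chi_2*chi_7)(C) conj(chi(C)):
  <chi_2*chi_7, chi_1> = (1/20)[1*(2)*conj(1) + 1*(-2)*conj(1) + 2*(1/2 - sqrt(5)/2)*conj(1) + 2*(-sqrt(5)/2 - 1/2)*conj(1) + 2*(1/2 + sqrt(5)/2)*conj(1) + 2*(-1/2 + sqrt(5)/2)*conj(1) + 5*(0)*conj(1) + 5*(0)*conj(1)]
      = (1/20)[(2) + (-2) + (1 - sqrt(5)) + (-sqrt(5) - 1) + (1 + sqrt(5)) + (-1 + sqrt(5)) + (0) + (0)] = 0/20 = 0
  <chi_2*chi_7, chi_2> = (1/20)[1*(2)*conj(1) + 1*(-2)*conj(1) + 2*(1/2 - sqrt(5)/2)*conj(1) + 2*(-sqrt(5)/2 - 1/2)*conj(1) + 2*(1/2 + sqrt(5)/2)*conj(1) + 2*(-1/2 + sqrt(5)/2)*conj(1) + 5*(0)*conj(-1) + 5*(0)*conj(-1)]
      = (1/20)[(2) + (-2) + (1 - sqrt(5)) + (-sqrt(5) - 1) + (1 + sqrt(5)) + (-1 + sqrt(5)) + (0) + (0)] = 0/20 = 0
  <chi_2*chi_7, chi_3> = (1/20)[1*(2)*conj(1) + 1*(-2)*conj(-1) + 2*(1/2 - sqrt(5)/2)*conj(-1) + 2*(-sqrt(5)/2 - 1/2)*conj(1) + 2*(1/2 + sqrt(5)/2)*conj(-1) + 2*(-1/2 + sqrt(5)/2)*conj(1) + 5*(0)*conj(1) + 5*(0)*conj(-1)]
      = (1/20)[(2) + (2) + (-1 + sqrt(5)) + (-sqrt(5) - 1) + (-sqrt(5) - 1) + (-1 + sqrt(5)) + (0) + (0)] = 0/20 = 0
  <chi_2*chi_7, chi_4> = (1/20)[1*(2)*conj(1) + 1*(-2)*conj(-1) + 2*(1/2 - sqrt(5)/2)*conj(-1) + 2*(-sqrt(5)/2 - 1/2)*conj(1) + 2*(1/2 + sqrt(5)/2)*conj(-1) + 2*(-1/2 + sqrt(5)/2)*conj(1) + 5*(0)*conj(-1) + 5*(0)*conj(1)]
      = (1/20)[(2) + (2) + (-1 + sqrt(5)) + (-sqrt(5) - 1) + (-sqrt(5) - 1) + (-1 + sqrt(5)) + (0) + (0)] = 0/20 = 0
  <chi_2*chi_7, chi_5> = (1/20)[1*(2)*conj(2) + 1*(-2)*conj(-2) + 2*(1/2 - sqrt(5)/2)*conj(1/2 + sqrt(5)/2) + 2*(-sqrt(5)/2 - 1/2)*conj(-1/2 + sqrt(5)/2) + 2*(1/2 + sqrt(5)/2)*conj(1/2 - sqrt(5)/2) + 2*(-1/2 + sqrt(5)/2)*conj(-sqrt(5)/2 - 1/2) + 5*(0)*conj(0) + 5*(0)*conj(0)]
      = (1/20)[(4) + (4) + (-2) + (-2) + (-2) + (-2) + (0) + (0)] = 0/20 = 0
  <chi_2*chi_7, chi_6> = (1/20)[1*(2)*conj(2) + 1*(-2)*conj(2) + 2*(1/2 - sqrt(5)/2)*conj(-1/2 + sqrt(5)/2) + 2*(-sqrt(5)/2 - 1/2)*conj(-sqrt(5)/2 - 1/2) + 2*(1/2 + sqrt(5)/2)*conj(-sqrt(5)/2 - 1/2) + 2*(-1/2 + sqrt(5)/2)*conj(-1/2 + sqrt(5)/2) + 5*(0)*conj(0) + 5*(0)*conj(0)]
      = (1/20)[(4) + (-4) + (-3 + sqrt(5)) + (sqrt(5) + 3) + (-3 - sqrt(5)) + (3 - sqrt(5)) + (0) + (0)] = 0/20 = 0
  <chi_2*chi_7, chi_7> = (1/20)[1*(2)*conj(2) + 1*(-2)*conj(-2) + 2*(1/2 - sqrt(5)/2)*conj(1/2 - sqrt(5)/2) + 2*(-sqrt(5)/2 - 1/2)*conj(-sqrt(5)/2 - 1/2) + 2*(1/2 + sqrt(5)/2)*conj(1/2 + sqrt(5)/2) + 2*(-1/2 + sqrt(5)/2)*conj(-1/2 + sqrt(5)/2) + 5*(0)*conj(0) + 5*(0)*conj(0)]
      = (1/20)[(4) + (4) + (3 - sqrt(5)) + (sqrt(5) + 3) + (sqrt(5) + 3) + (3 - sqrt(5)) + (0) + (0)] = 20/20 = 1
  <chi_2*chi_7, chi_8> = (1/20)[1*(2)*conj(2) + 1*(-2)*conj(2) + 2*(1/2 - sqrt(5)/2)*conj(-sqrt(5)/2 - 1/2) + 2*(-sqrt(5)/2 - 1/2)*conj(-1/2 + sqrt(5)/2) + 2*(1/2 + sqrt(5)/2)*conj(-1/2 + sqrt(5)/2) + 2*(-1/2 + sqrt(5)/2)*conj(-sqrt(5)/2 - 1/2) + 5*(0)*conj(0) + 5*(0)*conj(0)]
      = (1/20)[(4) + (-4) + (2) + (-2) + (2) + (-2) + (0) + (0)] = 0/20 = 0
Hence the multiplicities are chi_7: 1. Dimension check: dim(chi_2)*dim(chi_7) = 1*2 = 2 and sum (mult * dim) = 1*2 = 2.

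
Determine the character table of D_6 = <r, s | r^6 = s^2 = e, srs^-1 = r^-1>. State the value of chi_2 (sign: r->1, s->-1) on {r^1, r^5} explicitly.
Conjugacy classes: {e} of size 1, {r^3} of size 1, {r^1, r^5} of size 2, {r^2, r^4} of size 2, {s, sr^2, ...} of size 3, {sr, sr^3, ...} of size 3.
Character table:
  irrep \ class              {e} (size 1)  {r^3} (size 1)  {r^1, r^5} (size 2)  {r^2, r^4} (size 2)  {s, sr^2, ...} (size 3)  {sr, sr^3, ...} (size 3)
  chi_1 (triv)               1             1               1                    1                    1                        1                       
  chi_2 (sign: r->1, s->-1)  1             1               1                    1                    -1                       -1                      
  chi_3 (r->-1, s->1)        1             -1              -1                   1                    1                        -1                      
  chi_4 (r->-1, s->-1)       1             -1              -1                   1                    -1                       1                       
  chi_5 (2d, j=1)            2             -2              1                    -1                   0                        0                       
  chi_6 (2d, j=2)            2             2               -1                   -1                   0                        0                       

Spot check: chi_2 (sign: r->1, s->-1) on {r^1, r^5} = 1.

Proof sketch: D_6 has order 2*6 = 12 with 6 conjugacy classes, hence 6 irreducibles. Sum of squared dims 1 + 1 + 1 + 1 + 4 + 4 = 12 = |G|. Linear characters come from the abelianisation; the 2-dimensional irreps have character r^k -> 2*cos(2*pi*j*k/6), reflections -> 0.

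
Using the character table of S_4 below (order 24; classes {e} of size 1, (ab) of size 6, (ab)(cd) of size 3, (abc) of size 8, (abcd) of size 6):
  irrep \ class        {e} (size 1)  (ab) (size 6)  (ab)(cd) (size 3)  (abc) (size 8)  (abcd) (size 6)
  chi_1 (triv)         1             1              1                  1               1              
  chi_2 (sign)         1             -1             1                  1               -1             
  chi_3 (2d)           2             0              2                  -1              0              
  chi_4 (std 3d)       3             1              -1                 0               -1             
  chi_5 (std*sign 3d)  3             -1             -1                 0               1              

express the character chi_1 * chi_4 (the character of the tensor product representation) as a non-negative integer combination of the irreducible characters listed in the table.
chi_1 tensor chi_4 = chi_4 (all other irreducibles have multiplicity 0).

Working: The character of a tensor product is the pointwise product (chi_1 * chi_4)(C) = chi_1(C) * chi_4(C):
  {e}: (1)*(3), (ab): (1)*(1), (ab)(cd): (1)*(-1), (abc): (1)*(0), (abcd): (1)*(-1)
so (chi_1 * chi_4) takes values
  {e} -> 3, (ab) -> 1, (ab)(cd) -> -1, (abc) -> 0, (abcd) -> -1.
Now take the inner product of this character with each irreducible chi from the table, <chi_1*chi_4, chi> = (1/24) sum_C |C| (chi_1*chi_4)(C) conj(chi(C)):
  <chi_1*chi_4, chi_1> = (1/24)[1*(3)*conj(1) + 6*(1)*conj(1) + 3*(-1)*conj(1) + 8*(0)*conj(1) + 6*(-1)*conj(1)]
      = (1/24)[(3) + (6) + (-3) + (0) + (-6)] = 0/24 = 0
  <chi_1*chi_4, chi_2> = (1/24)[1*(3)*conj(1) + 6*(1)*conj(-1) + 3*(-1)*conj(1) + 8*(0)*conj(1) + 6*(-1)*conj(-1)]
      = (1/24)[(3) + (-6) + (-3) + (0) + (6)] = 0/24 = 0
  <chi_1*chi_4, chi_3> = (1/24)[1*(3)*conj(2) + 6*(1)*conj(0) + 3*(-1)*conj(2) + 8*(0)*conj(-1) + 6*(-1)*conj(0)]
      = (1/24)[(6) + (0) + (-6) + (0) + (0)] = 0/24 = 0
  <chi_1*chi_4, chi_4> = (1/24)[1*(3)*conj(3) + 6*(1)*conj(1) + 3*(-1)*conj(-1) + 8*(0)*conj(0) + 6*(-1)*conj(-1)]
      = (1/24)[(9) + (6) + (3) + (0) + (6)] = 24/24 = 1
  <chi_1*chi_4, chi_5> = (1/24)[1*(3)*conj(3) + 6*(1)*conj(-1) + 3*(-1)*conj(-1) + 8*(0)*conj(0) + 6*(-1)*conj(1)]
      = (1/24)[(9) + (-6) + (3) + (0) + (-6)] = 0/24 = 0
Hence the multiplicities are chi_4: 1. Dimension check: dim(chi_1)*dim(chi_4) = 1*3 = 3 and sum (mult * dim) = 1*3 = 3.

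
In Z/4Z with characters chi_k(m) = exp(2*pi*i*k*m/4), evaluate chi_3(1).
chi_3(1) = zeta_4^3 = -I

Working: chi_3(1) = zeta_4^(3*1) = zeta_4^3. Since zeta_4^4 = 1, this equals zeta_4^3 = exp(2*pi*i*3/4) = -I.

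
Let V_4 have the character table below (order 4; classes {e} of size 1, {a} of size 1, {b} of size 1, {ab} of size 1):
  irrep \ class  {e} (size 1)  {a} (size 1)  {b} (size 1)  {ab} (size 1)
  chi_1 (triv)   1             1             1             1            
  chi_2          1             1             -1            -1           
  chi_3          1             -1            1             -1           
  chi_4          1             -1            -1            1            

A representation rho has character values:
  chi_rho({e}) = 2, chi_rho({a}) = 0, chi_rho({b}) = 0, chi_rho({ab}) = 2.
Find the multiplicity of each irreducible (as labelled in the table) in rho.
Multiplicities: chi_1: 1, chi_2: 0, chi_3: 0, chi_4: 1.

Argument: Use <chi_rho, chi> = (1/|G|) sum_C |C| * chi_rho(C) * conj(chi(C)) with |G| = 4 for each irreducible chi in the table:
  <chi_rho, chi_1> = (1/4)[1*(2)*conj(1) + 1*(0)*conj(1) + 1*(0)*conj(1) + 1*(2)*conj(1)]
      = (1/4)[(2) + (0) + (0) + (2)] = 4/4 = 1
  <chi_rho, chi_2> = (1/4)[1*(2)*conj(1) + 1*(0)*conj(1) + 1*(0)*conj(-1) + 1*(2)*conj(-1)]
      = (1/4)[(2) + (0) + (0) + (-2)] = 0/4 = 0
  <chi_rho, chi_3> = (1/4)[1*(2)*conj(1) + 1*(0)*conj(-1) + 1*(0)*conj(1) + 1*(2)*conj(-1)]
      = (1/4)[(2) + (0) + (0) + (-2)] = 0/4 = 0
  <chi_rho, chi_4> = (1/4)[1*(2)*conj(1) + 1*(0)*conj(-1) + 1*(0)*conj(-1) + 1*(2)*conj(1)]
      = (1/4)[(2) + (0) + (0) + (2)] = 4/4 = 1
Dimension check: dim(rho) = sum (mult * dim) = 1*1 + 0*1 + 0*1 + 1*1 = 2 = chi_rho(e) = 2.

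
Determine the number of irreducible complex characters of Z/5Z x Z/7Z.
35

Explanation: The number of irreducible complex representations of a finite group equals its number of conjugacy classes. Z/5Z x Z/7Z is abelian of order 35, so every element is its own conjugacy class: 35 classes, so Z/5Z x Z/7Z (order 35) has exactly 35 irreducible complex representations.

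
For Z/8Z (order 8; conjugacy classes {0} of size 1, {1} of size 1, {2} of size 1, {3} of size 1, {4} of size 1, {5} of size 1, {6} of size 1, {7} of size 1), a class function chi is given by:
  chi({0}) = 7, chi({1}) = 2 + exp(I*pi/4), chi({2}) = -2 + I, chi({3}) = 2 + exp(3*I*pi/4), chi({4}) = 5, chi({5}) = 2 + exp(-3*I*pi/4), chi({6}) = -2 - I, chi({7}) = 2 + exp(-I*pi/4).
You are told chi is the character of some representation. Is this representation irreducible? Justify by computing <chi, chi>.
Not irreducible (reducible): <chi, chi> = 13 > 1.

Argument: <chi, chi> = (1/|G|) sum_C |C| * |chi(C)|^2 = (1/8)[1*|7|^2 + 1*|2 + exp(I*pi/4)|^2 + 1*|-2 + I|^2 + 1*|2 + exp(3*I*pi/4)|^2 + 1*|5|^2 + 1*|2 + exp(-3*I*pi/4)|^2 + 1*|-2 - I|^2 + 1*|2 + exp(-I*pi/4)|^2]
  = (1/8)[(49) + (5 + 2*exp(-I*pi/4) + 2*exp(I*pi/4)) + (5) + (5 + 2*exp(-3*I*pi/4) + 2*exp(3*I*pi/4)) + (25) + (5 + 2*exp(-3*I*pi/4) + 2*exp(3*I*pi/4)) + (5) + (5 + 2*exp(-I*pi/4) + 2*exp(I*pi/4))] = 104/8 = 13.
(Exp terms are combined using exp(i*s)*conj(exp(i*t)) = exp(i*(s-t)), and sums of them are collapsed using the identity that for every m > 1 the m distinct m-th roots of unity sum to 0, e.g. 1 + exp(2*I*pi/3) + exp(-2*I*pi/3) = 0.)
A character is irreducible iff <chi, chi> = 1, so this representation is reducible.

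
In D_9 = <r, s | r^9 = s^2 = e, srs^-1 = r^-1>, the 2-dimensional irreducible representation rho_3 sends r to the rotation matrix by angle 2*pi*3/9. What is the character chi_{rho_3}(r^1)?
chi_{rho_3}(r^1) = 2*cos(2*pi*3*1/9) = -1

Details: rho_3(r^1) is rotation by angle 2*pi*3*1/9, whose trace is 2*cos(2*pi*3*1/9) = -1.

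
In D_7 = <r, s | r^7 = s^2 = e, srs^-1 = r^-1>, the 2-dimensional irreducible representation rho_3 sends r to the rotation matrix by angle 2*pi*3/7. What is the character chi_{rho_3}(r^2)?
chi_{rho_3}(r^2) = 2*cos(2*pi*3*2/7) = 2*cos(2*pi/7)

Solution. rho_3(r^2) is rotation by angle 2*pi*3*2/7, whose trace is 2*cos(2*pi*3*2/7) = 2*cos(2*pi/7).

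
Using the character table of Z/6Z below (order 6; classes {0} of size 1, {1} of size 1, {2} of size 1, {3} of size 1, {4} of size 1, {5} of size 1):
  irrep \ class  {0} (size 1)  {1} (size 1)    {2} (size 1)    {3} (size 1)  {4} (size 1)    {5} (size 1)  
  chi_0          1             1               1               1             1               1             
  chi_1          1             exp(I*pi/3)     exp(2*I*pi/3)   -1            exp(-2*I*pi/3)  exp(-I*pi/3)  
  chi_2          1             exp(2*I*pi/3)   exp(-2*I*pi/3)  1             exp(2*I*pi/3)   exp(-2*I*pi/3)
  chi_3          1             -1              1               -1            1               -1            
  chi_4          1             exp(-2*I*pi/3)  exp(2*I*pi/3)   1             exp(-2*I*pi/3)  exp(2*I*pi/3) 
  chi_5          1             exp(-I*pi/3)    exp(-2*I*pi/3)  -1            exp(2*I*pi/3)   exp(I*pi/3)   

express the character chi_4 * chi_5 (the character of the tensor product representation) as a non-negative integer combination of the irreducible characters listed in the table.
chi_4 tensor chi_5 = chi_3 (all other irreducibles have multiplicity 0).

Details: The character of a tensor product is the pointwise product (chi_4 * chi_5)(C) = chi_4(C) * chi_5(C):
  {0}: (1)*(1), {1}: (exp(-2*I*pi/3))*(exp(-I*pi/3)), {2}: (exp(2*I*pi/3))*(exp(-2*I*pi/3)), {3}: (1)*(-1), {4}: (exp(-2*I*pi/3))*(exp(2*I*pi/3)), {5}: (exp(2*I*pi/3))*(exp(I*pi/3))
so (chi_4 * chi_5) takes values
  {0} -> 1, {1} -> -1, {2} -> 1, {3} -> -1, {4} -> 1, {5} -> -1.
Now take the inner product of this character with each irreducible chi from the table, <chi_4*chi_5, chi> = (1/6) sum_C |C| (chi_4*chi_5)(C) conj(chi(C)):
  <chi_4*chi_5, chi_0> = (1/6)[1*(1)*conj(1) + 1*(-1)*conj(1) + 1*(1)*conj(1) + 1*(-1)*conj(1) + 1*(1)*conj(1) + 1*(-1)*conj(1)]
      = (1/6)[(1) + (-1) + (1) + (-1) + (1) + (-1)] = 0/6 = 0
  <chi_4*chi_5, chi_1> = (1/6)[1*(1)*conj(1) + 1*(-1)*conj(exp(I*pi/3)) + 1*(1)*conj(exp(2*I*pi/3)) + 1*(-1)*conj(-1) + 1*(1)*conj(exp(-2*I*pi/3)) + 1*(-1)*conj(exp(-I*pi/3))]
      = (1/6)[(1) + (-exp(-I*pi/3)) + (exp(-2*I*pi/3)) + (1) + (exp(2*I*pi/3)) + (-exp(I*pi/3))] = 0/6 = 0
  <chi_4*chi_5, chi_2> = (1/6)[1*(1)*conj(1) + 1*(-1)*conj(exp(2*I*pi/3)) + 1*(1)*conj(exp(-2*I*pi/3)) + 1*(-1)*conj(1) + 1*(1)*conj(exp(2*I*pi/3)) + 1*(-1)*conj(exp(-2*I*pi/3))]
      = (1/6)[(1) + (-exp(-2*I*pi/3)) + (exp(2*I*pi/3)) + (-1) + (exp(-2*I*pi/3)) + (-exp(2*I*pi/3))] = 0/6 = 0
  <chi_4*chi_5, chi_3> = (1/6)[1*(1)*conj(1) + 1*(-1)*conj(-1) + 1*(1)*conj(1) + 1*(-1)*conj(-1) + 1*(1)*conj(1) + 1*(-1)*conj(-1)]
      = (1/6)[(1) + (1) + (1) + (1) + (1) + (1)] = 6/6 = 1
  <chi_4*chi_5, chi_4> = (1/6)[1*(1)*conj(1) + 1*(-1)*conj(exp(-2*I*pi/3)) + 1*(1)*conj(exp(2*I*pi/3)) + 1*(-1)*conj(1) + 1*(1)*conj(exp(-2*I*pi/3)) + 1*(-1)*conj(exp(2*I*pi/3))]
      = (1/6)[(1) + (-exp(2*I*pi/3)) + (exp(-2*I*pi/3)) + (-1) + (exp(2*I*pi/3)) + (-exp(-2*I*pi/3))] = 0/6 = 0
  <chi_4*chi_5, chi_5> = (1/6)[1*(1)*conj(1) + 1*(-1)*conj(exp(-I*pi/3)) + 1*(1)*conj(exp(-2*I*pi/3)) + 1*(-1)*conj(-1) + 1*(1)*conj(exp(2*I*pi/3)) + 1*(-1)*conj(exp(I*pi/3))]
      = (1/6)[(1) + (-exp(I*pi/3)) + (exp(2*I*pi/3)) + (1) + (exp(-2*I*pi/3)) + (-exp(-I*pi/3))] = 0/6 = 0
(Exp terms are combined using exp(i*s)*conj(exp(i*t)) = exp(i*(s-t)), and sums of them are collapsed using the identity that for every m > 1 the m distinct m-th roots of unity sum to 0, e.g. 1 + exp(2*I*pi/3) + exp(-2*I*pi/3) = 0.)
Hence the multiplicities are chi_3: 1. Dimension check: dim(chi_4)*dim(chi_5) = 1*1 = 1 and sum (mult * dim) = 1*1 = 1.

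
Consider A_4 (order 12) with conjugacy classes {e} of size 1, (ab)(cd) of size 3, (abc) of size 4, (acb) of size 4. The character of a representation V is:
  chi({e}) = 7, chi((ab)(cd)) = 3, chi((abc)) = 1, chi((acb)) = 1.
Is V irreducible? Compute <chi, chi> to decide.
Not irreducible (reducible): <chi, chi> = 7 > 1.

Explanation: <chi, chi> = (1/|G|) sum_C |C| * |chi(C)|^2 = (1/12)[1*|7|^2 + 3*|3|^2 + 4*|1|^2 + 4*|1|^2]
  = (1/12)[(49) + (27) + (4) + (4)] = 84/12 = 7.
(Exp terms are combined using exp(i*s)*conj(exp(i*t)) = exp(i*(s-t)), and sums of them are collapsed using the identity that for every m > 1 the m distinct m-th roots of unity sum to 0, e.g. 1 + exp(2*I*pi/3) + exp(-2*I*pi/3) = 0.)
A character is irreducible iff <chi, chi> = 1, so this representation is reducible.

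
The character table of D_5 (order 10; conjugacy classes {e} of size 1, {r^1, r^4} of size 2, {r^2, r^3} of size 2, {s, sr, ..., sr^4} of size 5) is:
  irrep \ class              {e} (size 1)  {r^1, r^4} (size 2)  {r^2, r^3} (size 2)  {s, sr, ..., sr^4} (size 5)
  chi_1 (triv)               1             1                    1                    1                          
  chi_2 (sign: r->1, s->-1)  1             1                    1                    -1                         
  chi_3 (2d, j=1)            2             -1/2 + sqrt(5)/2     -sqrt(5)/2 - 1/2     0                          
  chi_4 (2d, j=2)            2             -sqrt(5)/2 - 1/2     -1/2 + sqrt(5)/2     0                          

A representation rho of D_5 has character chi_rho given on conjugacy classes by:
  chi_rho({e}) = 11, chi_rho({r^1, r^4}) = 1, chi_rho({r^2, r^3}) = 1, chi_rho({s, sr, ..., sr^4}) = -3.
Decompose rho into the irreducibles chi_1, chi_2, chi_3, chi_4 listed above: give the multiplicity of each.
Multiplicities: chi_1: 0, chi_2: 3, chi_3: 2, chi_4: 2.

Derivation: Use <chi_rho, chi> = (1/|G|) sum_C |C| * chi_rho(C) * conj(chi(C)) with |G| = 10 for each irreducible chi in the table:
  <chi_rho, chi_1> = (1/10)[1*(11)*conj(1) + 2*(1)*conj(1) + 2*(1)*conj(1) + 5*(-3)*conj(1)]
      = (1/10)[(11) + (2) + (2) + (-15)] = 0/10 = 0
  <chi_rho, chi_2> = (1/10)[1*(11)*conj(1) + 2*(1)*conj(1) + 2*(1)*conj(1) + 5*(-3)*conj(-1)]
      = (1/10)[(11) + (2) + (2) + (15)] = 30/10 = 3
  <chi_rho, chi_3> = (1/10)[1*(11)*conj(2) + 2*(1)*conj(-1/2 + sqrt(5)/2) + 2*(1)*conj(-sqrt(5)/2 - 1/2) + 5*(-3)*conj(0)]
      = (1/10)[(22) + (-1 + sqrt(5)) + (-sqrt(5) - 1) + (0)] = 20/10 = 2
  <chi_rho, chi_4> = (1/10)[1*(11)*conj(2) + 2*(1)*conj(-sqrt(5)/2 - 1/2) + 2*(1)*conj(-1/2 + sqrt(5)/2) + 5*(-3)*conj(0)]
      = (1/10)[(22) + (-sqrt(5) - 1) + (-1 + sqrt(5)) + (0)] = 20/10 = 2
Dimension check: dim(rho) = sum (mult * dim) = 0*1 + 3*1 + 2*2 + 2*2 = 11 = chi_rho(e) = 11.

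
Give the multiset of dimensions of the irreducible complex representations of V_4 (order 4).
Dimensions: 1, 1, 1, 1

Proof sketch: There are 4 irreducibles (= number of conjugacy classes). Their dimensions d_i satisfy sum d_i^2 = |G| = 4: 1 + 1 + 1 + 1 = 4.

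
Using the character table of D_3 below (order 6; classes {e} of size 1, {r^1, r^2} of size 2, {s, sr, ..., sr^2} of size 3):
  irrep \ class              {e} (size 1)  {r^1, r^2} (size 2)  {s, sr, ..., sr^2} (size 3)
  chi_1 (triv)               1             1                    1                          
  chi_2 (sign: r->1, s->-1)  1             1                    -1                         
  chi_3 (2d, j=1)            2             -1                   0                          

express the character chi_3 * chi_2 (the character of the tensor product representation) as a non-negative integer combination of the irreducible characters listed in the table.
chi_3 tensor chi_2 = chi_3 (all other irreducibles have multiplicity 0).

Reasoning: The character of a tensor product is the pointwise product (chi_3 * chi_2)(C) = chi_3(C) * chi_2(C):
  {e}: (2)*(1), {r^1, r^2}: (-1)*(1), {s, sr, ..., sr^2}: (0)*(-1)
so (chi_3 * chi_2) takes values
  {e} -> 2, {r^1, r^2} -> -1, {s, sr, ..., sr^2} -> 0.
Now take the inner product of this character with each irreducible chi from the table, <chi_3*chi_2, chi> = (1/6) sum_C |C| (chi_3*chi_2)(C) conj(chi(C)):
  <chi_3*chi_2, chi_1> = (1/6)[1*(2)*conj(1) + 2*(-1)*conj(1) + 3*(0)*conj(1)]
      = (1/6)[(2) + (-2) + (0)] = 0/6 = 0
  <chi_3*chi_2, chi_2> = (1/6)[1*(2)*conj(1) + 2*(-1)*conj(1) + 3*(0)*conj(-1)]
      = (1/6)[(2) + (-2) + (0)] = 0/6 = 0
  <chi_3*chi_2, chi_3> = (1/6)[1*(2)*conj(2) + 2*(-1)*conj(-1) + 3*(0)*conj(0)]
      = (1/6)[(4) + (2) + (0)] = 6/6 = 1
Hence the multiplicities are chi_3: 1. Dimension check: dim(chi_3)*dim(chi_2) = 2*1 = 2 and sum (mult * dim) = 1*2 = 2.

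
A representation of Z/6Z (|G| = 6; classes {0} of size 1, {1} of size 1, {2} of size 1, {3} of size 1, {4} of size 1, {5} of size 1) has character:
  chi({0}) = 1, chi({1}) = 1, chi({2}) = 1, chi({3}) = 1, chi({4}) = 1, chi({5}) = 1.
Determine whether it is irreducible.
Irreducible: <chi, chi> = 1.

Working: <chi, chi> = (1/|G|) sum_C |C| * |chi(C)|^2 = (1/6)[1*|1|^2 + 1*|1|^2 + 1*|1|^2 + 1*|1|^2 + 1*|1|^2 + 1*|1|^2]
  = (1/6)[(1) + (1) + (1) + (1) + (1) + (1)] = 6/6 = 1.
(Exp terms are combined using exp(i*s)*conj(exp(i*t)) = exp(i*(s-t)), and sums of them are collapsed using the identity that for every m > 1 the m distinct m-th roots of unity sum to 0, e.g. 1 + exp(2*I*pi/3) + exp(-2*I*pi/3) = 0.)
A character is irreducible iff <chi, chi> = 1, so this representation is irreducible.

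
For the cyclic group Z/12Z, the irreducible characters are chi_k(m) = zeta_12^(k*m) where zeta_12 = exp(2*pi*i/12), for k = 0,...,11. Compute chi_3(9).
chi_3(9) = zeta_12^27 = I

Solution. chi_3(9) = zeta_12^(3*9) = zeta_12^27. Since zeta_12^12 = 1, this equals zeta_12^3 = exp(2*pi*i*3/12) = I.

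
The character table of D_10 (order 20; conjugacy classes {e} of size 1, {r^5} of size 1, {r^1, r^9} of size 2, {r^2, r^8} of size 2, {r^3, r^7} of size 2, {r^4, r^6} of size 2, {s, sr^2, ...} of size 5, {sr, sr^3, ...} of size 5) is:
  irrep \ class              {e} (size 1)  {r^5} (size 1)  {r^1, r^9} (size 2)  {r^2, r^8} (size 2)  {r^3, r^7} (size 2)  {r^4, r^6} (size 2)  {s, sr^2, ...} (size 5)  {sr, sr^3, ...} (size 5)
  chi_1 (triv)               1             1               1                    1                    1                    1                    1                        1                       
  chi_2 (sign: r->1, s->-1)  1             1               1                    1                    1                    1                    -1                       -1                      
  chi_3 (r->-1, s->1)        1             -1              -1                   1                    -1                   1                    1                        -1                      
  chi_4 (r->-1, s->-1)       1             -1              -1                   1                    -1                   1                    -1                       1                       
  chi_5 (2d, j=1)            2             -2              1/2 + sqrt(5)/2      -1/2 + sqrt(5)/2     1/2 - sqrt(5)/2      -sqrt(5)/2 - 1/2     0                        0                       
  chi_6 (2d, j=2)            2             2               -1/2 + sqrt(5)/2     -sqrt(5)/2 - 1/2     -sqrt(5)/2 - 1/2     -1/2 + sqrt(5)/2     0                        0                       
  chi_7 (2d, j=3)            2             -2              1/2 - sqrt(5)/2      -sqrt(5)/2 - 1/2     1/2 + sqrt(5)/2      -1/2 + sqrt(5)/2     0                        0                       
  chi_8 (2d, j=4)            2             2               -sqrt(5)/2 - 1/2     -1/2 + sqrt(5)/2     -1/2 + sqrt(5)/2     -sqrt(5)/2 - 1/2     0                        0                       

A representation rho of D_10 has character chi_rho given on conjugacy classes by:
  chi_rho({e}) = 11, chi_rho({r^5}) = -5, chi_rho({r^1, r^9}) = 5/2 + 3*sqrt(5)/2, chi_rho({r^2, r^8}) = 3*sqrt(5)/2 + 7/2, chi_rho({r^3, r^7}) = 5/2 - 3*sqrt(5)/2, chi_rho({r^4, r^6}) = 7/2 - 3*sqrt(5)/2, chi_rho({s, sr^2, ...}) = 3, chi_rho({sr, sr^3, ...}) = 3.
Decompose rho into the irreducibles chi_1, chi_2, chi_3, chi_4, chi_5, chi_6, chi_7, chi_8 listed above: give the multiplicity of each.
Multiplicities: chi_1: 3, chi_2: 0, chi_3: 1, chi_4: 1, chi_5: 3, chi_6: 0, chi_7: 0, chi_8: 0.

Explanation: Use <chi_rho, chi> = (1/|G|) sum_C |C| * chi_rho(C) * conj(chi(C)) with |G| = 20 for each irreducible chi in the table:
  <chi_rho, chi_1> = (1/20)[1*(11)*conj(1) + 1*(-5)*conj(1) + 2*(5/2 + 3*sqrt(5)/2)*conj(1) + 2*(3*sqrt(5)/2 + 7/2)*conj(1) + 2*(5/2 - 3*sqrt(5)/2)*conj(1) + 2*(7/2 - 3*sqrt(5)/2)*conj(1) + 5*(3)*conj(1) + 5*(3)*conj(1)]
      = (1/20)[(11) + (-5) + (5 + 3*sqrt(5)) + (3*sqrt(5) + 7) + (5 - 3*sqrt(5)) + (7 - 3*sqrt(5)) + (15) + (15)] = 60/20 = 3
  <chi_rho, chi_2> = (1/20)[1*(11)*conj(1) + 1*(-5)*conj(1) + 2*(5/2 + 3*sqrt(5)/2)*conj(1) + 2*(3*sqrt(5)/2 + 7/2)*conj(1) + 2*(5/2 - 3*sqrt(5)/2)*conj(1) + 2*(7/2 - 3*sqrt(5)/2)*conj(1) + 5*(3)*conj(-1) + 5*(3)*conj(-1)]
      = (1/20)[(11) + (-5) + (5 + 3*sqrt(5)) + (3*sqrt(5) + 7) + (5 - 3*sqrt(5)) + (7 - 3*sqrt(5)) + (-15) + (-15)] = 0/20 = 0
  <chi_rho, chi_3> = (1/20)[1*(11)*conj(1) + 1*(-5)*conj(-1) + 2*(5/2 + 3*sqrt(5)/2)*conj(-1) + 2*(3*sqrt(5)/2 + 7/2)*conj(1) + 2*(5/2 - 3*sqrt(5)/2)*conj(-1) + 2*(7/2 - 3*sqrt(5)/2)*conj(1) + 5*(3)*conj(1) + 5*(3)*conj(-1)]
      = (1/20)[(11) + (5) + (-3*sqrt(5) - 5) + (3*sqrt(5) + 7) + (-5 + 3*sqrt(5)) + (7 - 3*sqrt(5)) + (15) + (-15)] = 20/20 = 1
  <chi_rho, chi_4> = (1/20)[1*(11)*conj(1) + 1*(-5)*conj(-1) + 2*(5/2 + 3*sqrt(5)/2)*conj(-1) + 2*(3*sqrt(5)/2 + 7/2)*conj(1) + 2*(5/2 - 3*sqrt(5)/2)*conj(-1) + 2*(7/2 - 3*sqrt(5)/2)*conj(1) + 5*(3)*conj(-1) + 5*(3)*conj(1)]
      = (1/20)[(11) + (5) + (-3*sqrt(5) - 5) + (3*sqrt(5) + 7) + (-5 + 3*sqrt(5)) + (7 - 3*sqrt(5)) + (-15) + (15)] = 20/20 = 1
  <chi_rho, chi_5> = (1/20)[1*(11)*conj(2) + 1*(-5)*conj(-2) + 2*(5/2 + 3*sqrt(5)/2)*conj(1/2 + sqrt(5)/2) + 2*(3*sqrt(5)/2 + 7/2)*conj(-1/2 + sqrt(5)/2) + 2*(5/2 - 3*sqrt(5)/2)*conj(1/2 - sqrt(5)/2) + 2*(7/2 - 3*sqrt(5)/2)*conj(-sqrt(5)/2 - 1/2) + 5*(3)*conj(0) + 5*(3)*conj(0)]
      = (1/20)[(22) + (10) + (4*sqrt(5) + 10) + (4 + 2*sqrt(5)) + (10 - 4*sqrt(5)) + (4 - 2*sqrt(5)) + (0) + (0)] = 60/20 = 3
  <chi_rho, chi_6> = (1/20)[1*(11)*conj(2) + 1*(-5)*conj(2) + 2*(5/2 + 3*sqrt(5)/2)*conj(-1/2 + sqrt(5)/2) + 2*(3*sqrt(5)/2 + 7/2)*conj(-sqrt(5)/2 - 1/2) + 2*(5/2 - 3*sqrt(5)/2)*conj(-sqrt(5)/2 - 1/2) + 2*(7/2 - 3*sqrt(5)/2)*conj(-1/2 + sqrt(5)/2) + 5*(3)*conj(0) + 5*(3)*conj(0)]
      = (1/20)[(22) + (-10) + (sqrt(5) + 5) + (-5*sqrt(5) - 11) + (5 - sqrt(5)) + (-11 + 5*sqrt(5)) + (0) + (0)] = 0/20 = 0
  <chi_rho, chi_7> = (1/20)[1*(11)*conj(2) + 1*(-5)*conj(-2) + 2*(5/2 + 3*sqrt(5)/2)*conj(1/2 - sqrt(5)/2) + 2*(3*sqrt(5)/2 + 7/2)*conj(-sqrt(5)/2 - 1/2) + 2*(5/2 - 3*sqrt(5)/2)*conj(1/2 + sqrt(5)/2) + 2*(7/2 - 3*sqrt(5)/2)*conj(-1/2 + sqrt(5)/2) + 5*(3)*conj(0) + 5*(3)*conj(0)]
      = (1/20)[(22) + (10) + (-5 - sqrt(5)) + (-5*sqrt(5) - 11) + (-5 + sqrt(5)) + (-11 + 5*sqrt(5)) + (0) + (0)] = 0/20 = 0
  <chi_rho, chi_8> = (1/20)[1*(11)*conj(2) + 1*(-5)*conj(2) + 2*(5/2 + 3*sqrt(5)/2)*conj(-sqrt(5)/2 - 1/2) + 2*(3*sqrt(5)/2 + 7/2)*conj(-1/2 + sqrt(5)/2) + 2*(5/2 - 3*sqrt(5)/2)*conj(-1/2 + sqrt(5)/2) + 2*(7/2 - 3*sqrt(5)/2)*conj(-sqrt(5)/2 - 1/2) + 5*(3)*conj(0) + 5*(3)*conj(0)]
      = (1/20)[(22) + (-10) + (-10 - 4*sqrt(5)) + (4 + 2*sqrt(5)) + (-10 + 4*sqrt(5)) + (4 - 2*sqrt(5)) + (0) + (0)] = 0/20 = 0
Dimension check: dim(rho) = sum (mult * dim) = 3*1 + 0*1 + 1*1 + 1*1 + 3*2 + 0*2 + 0*2 + 0*2 = 11 = chi_rho(e) = 11.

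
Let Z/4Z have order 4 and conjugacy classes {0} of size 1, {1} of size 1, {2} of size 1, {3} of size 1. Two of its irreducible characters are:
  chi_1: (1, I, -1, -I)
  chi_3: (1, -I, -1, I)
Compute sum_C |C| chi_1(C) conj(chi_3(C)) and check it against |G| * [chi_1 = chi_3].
Sum = 0; so <chi_1, chi_3> = 0 (distinct irreducibles are orthogonal).

Details: Compute term by term over conjugacy classes (|C| * chi_1(C) * conj(chi_3(C))):
  1*(1)*conj(1) + 1*(I)*conj(-I) + 1*(-1)*conj(-1) + 1*(-I)*conj(I)
  = (1) + (-1) + (1) + (-1)
  = 0.
(Exp terms are combined using exp(i*s)*conj(exp(i*t)) = exp(i*(s-t)), and sums of them are collapsed using the identity that for every m > 1 the m distinct m-th roots of unity sum to 0, e.g. 1 + exp(2*I*pi/3) + exp(-2*I*pi/3) = 0.)
Dividing by |G| = 4 gives 0/4 = 0, matching the row-orthogonality relation <chi_1, chi_3> = [chi_1 = chi_3].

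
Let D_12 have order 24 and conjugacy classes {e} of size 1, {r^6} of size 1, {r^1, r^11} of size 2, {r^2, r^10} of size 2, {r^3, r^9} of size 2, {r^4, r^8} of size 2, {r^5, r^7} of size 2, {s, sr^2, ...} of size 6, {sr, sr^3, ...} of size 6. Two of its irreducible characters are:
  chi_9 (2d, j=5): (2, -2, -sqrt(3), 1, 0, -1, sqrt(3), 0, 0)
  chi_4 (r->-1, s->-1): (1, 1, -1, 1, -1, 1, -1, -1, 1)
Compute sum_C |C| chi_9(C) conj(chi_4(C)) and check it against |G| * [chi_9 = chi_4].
Sum = 0; so <chi_9, chi_4> = 0 (distinct irreducibles are orthogonal).

Derivation: Compute term by term over conjugacy classes (|C| * chi_9(C) * conj(chi_4(C))):
  1*(2)*conj(1) + 1*(-2)*conj(1) + 2*(-sqrt(3))*conj(-1) + 2*(1)*conj(1) + 2*(0)*conj(-1) + 2*(-1)*conj(1) + 2*(sqrt(3))*conj(-1) + 6*(0)*conj(-1) + 6*(0)*conj(1)
  = (2) + (-2) + (2*sqrt(3)) + (2) + (0) + (-2) + (-2*sqrt(3)) + (0) + (0)
  = 0.
Dividing by |G| = 24 gives 0/24 = 0, matching the row-orthogonality relation <chi_9, chi_4> = [chi_9 = chi_4].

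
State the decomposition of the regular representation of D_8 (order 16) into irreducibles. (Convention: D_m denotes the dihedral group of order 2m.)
Each irreducible V_i of dimension d_i appears with multiplicity d_i, i.e. rho_reg = (direct sum over all irreducibles V_i) d_i V_i. The irreducible dimensions for D_8 are 1, 1, 1, 1, 2, 2, 2: 4 irreducibles of dimension 1, each with multiplicity 1; 3 irreducibles of dimension 2, each with multiplicity 2. Total dimension 4*1*1 + 3*2*2 = 16 = |G|.

Justification: General theorem: in the regular representation of a finite group G, each irreducible appears with multiplicity equal to its dimension. Check: dim(rho_reg) = sum d_i^2 = 1 + 1 + 1 + 1 + 4 + 4 + 4 = 16 = |G|.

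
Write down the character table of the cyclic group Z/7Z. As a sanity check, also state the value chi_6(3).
Character table of Z/7Z (irreps indexed chi_0,...,chi_6 with chi_k(m) = zeta_7^(k*m), zeta_7 = exp(2*pi*i/7)):
  irrep \ class  {0} (size 1)  {1} (size 1)    {2} (size 1)    {3} (size 1)    {4} (size 1)    {5} (size 1)    {6} (size 1)  
  chi_0          1             1               1               1               1               1               1             
  chi_1          1             exp(2*I*pi/7)   exp(4*I*pi/7)   exp(6*I*pi/7)   exp(-6*I*pi/7)  exp(-4*I*pi/7)  exp(-2*I*pi/7)
  chi_2          1             exp(4*I*pi/7)   exp(-6*I*pi/7)  exp(-2*I*pi/7)  exp(2*I*pi/7)   exp(6*I*pi/7)   exp(-4*I*pi/7)
  chi_3          1             exp(6*I*pi/7)   exp(-2*I*pi/7)  exp(4*I*pi/7)   exp(-4*I*pi/7)  exp(2*I*pi/7)   exp(-6*I*pi/7)
  chi_4          1             exp(-6*I*pi/7)  exp(2*I*pi/7)   exp(-4*I*pi/7)  exp(4*I*pi/7)   exp(-2*I*pi/7)  exp(6*I*pi/7) 
  chi_5          1             exp(-4*I*pi/7)  exp(6*I*pi/7)   exp(2*I*pi/7)   exp(-2*I*pi/7)  exp(-6*I*pi/7)  exp(4*I*pi/7) 
  chi_6          1             exp(-2*I*pi/7)  exp(-4*I*pi/7)  exp(-6*I*pi/7)  exp(6*I*pi/7)   exp(4*I*pi/7)   exp(2*I*pi/7) 

Spot check: chi_6(3) = zeta_7^(6*3) = zeta_7^18 = exp(-6*I*pi/7).

Details: Z/7Z is abelian, so all 7 irreducible complex representations are 1-dimensional. They are given by chi_k(m) = zeta_7^(k*m) for k = 0,...,6. Row orthogonality: sum_m chi_k(m) conj(chi_l(m)) = 7 * [k = l].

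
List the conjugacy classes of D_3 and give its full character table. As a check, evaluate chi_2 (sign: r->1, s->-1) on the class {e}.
Conjugacy classes: {e} of size 1, {r^1, r^2} of size 2, {s, sr, ..., sr^2} of size 3.
Character table:
  irrep \ class              {e} (size 1)  {r^1, r^2} (size 2)  {s, sr, ..., sr^2} (size 3)
  chi_1 (triv)               1             1                    1                          
  chi_2 (sign: r->1, s->-1)  1             1                    -1                         
  chi_3 (2d, j=1)            2             -1                   0                          

Spot check: chi_2 (sign: r->1, s->-1) on {e} = 1.

Why: D_3 has order 2*3 = 6 with 3 conjugacy classes, hence 3 irreducibles. Sum of squared dims 1 + 1 + 4 = 6 = |G|. Linear characters come from the abelianisation; the 2-dimensional irreps have character r^k -> 2*cos(2*pi*j*k/3), reflections -> 0.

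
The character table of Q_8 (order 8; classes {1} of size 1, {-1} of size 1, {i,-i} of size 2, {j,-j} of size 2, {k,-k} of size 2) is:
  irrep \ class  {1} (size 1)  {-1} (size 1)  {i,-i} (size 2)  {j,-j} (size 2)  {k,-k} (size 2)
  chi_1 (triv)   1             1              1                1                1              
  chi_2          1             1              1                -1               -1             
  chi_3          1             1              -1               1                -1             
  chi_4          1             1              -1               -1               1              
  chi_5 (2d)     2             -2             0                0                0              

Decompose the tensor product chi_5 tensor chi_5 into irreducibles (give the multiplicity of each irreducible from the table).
chi_5 tensor chi_5 = chi_1 + chi_2 + chi_3 + chi_4 (all other irreducibles have multiplicity 0).

Derivation: The character of a tensor product is the pointwise product (chi_5 * chi_5)(C) = chi_5(C) * chi_5(C):
  {1}: (2)*(2), {-1}: (-2)*(-2), {i,-i}: (0)*(0), {j,-j}: (0)*(0), {k,-k}: (0)*(0)
so (chi_5 * chi_5) takes values
  {1} -> 4, {-1} -> 4, {i,-i} -> 0, {j,-j} -> 0, {k,-k} -> 0.
Now take the inner product of this character with each irreducible chi from the table, <chi_5*chi_5, chi> = (1/8) sum_C |C| (chi_5*chi_5)(C) conj(chi(C)):
  <chi_5*chi_5, chi_1> = (1/8)[1*(4)*conj(1) + 1*(4)*conj(1) + 2*(0)*conj(1) + 2*(0)*conj(1) + 2*(0)*conj(1)]
      = (1/8)[(4) + (4) + (0) + (0) + (0)] = 8/8 = 1
  <chi_5*chi_5, chi_2> = (1/8)[1*(4)*conj(1) + 1*(4)*conj(1) + 2*(0)*conj(1) + 2*(0)*conj(-1) + 2*(0)*conj(-1)]
      = (1/8)[(4) + (4) + (0) + (0) + (0)] = 8/8 = 1
  <chi_5*chi_5, chi_3> = (1/8)[1*(4)*conj(1) + 1*(4)*conj(1) + 2*(0)*conj(-1) + 2*(0)*conj(1) + 2*(0)*conj(-1)]
      = (1/8)[(4) + (4) + (0) + (0) + (0)] = 8/8 = 1
  <chi_5*chi_5, chi_4> = (1/8)[1*(4)*conj(1) + 1*(4)*conj(1) + 2*(0)*conj(-1) + 2*(0)*conj(-1) + 2*(0)*conj(1)]
      = (1/8)[(4) + (4) + (0) + (0) + (0)] = 8/8 = 1
  <chi_5*chi_5, chi_5> = (1/8)[1*(4)*conj(2) + 1*(4)*conj(-2) + 2*(0)*conj(0) + 2*(0)*conj(0) + 2*(0)*conj(0)]
      = (1/8)[(8) + (-8) + (0) + (0) + (0)] = 0/8 = 0
Hence the multiplicities are chi_1: 1, chi_2: 1, chi_3: 1, chi_4: 1. Dimension check: dim(chi_5)*dim(chi_5) = 2*2 = 4 and sum (mult * dim) = 1*1 + 1*1 + 1*1 + 1*1 = 4.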